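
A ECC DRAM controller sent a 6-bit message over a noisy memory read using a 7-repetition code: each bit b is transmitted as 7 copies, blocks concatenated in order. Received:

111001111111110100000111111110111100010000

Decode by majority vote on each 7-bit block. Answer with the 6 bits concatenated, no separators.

110110

Block 1 (1110011): 5 ones → 1
Block 2 (1111111): 7 ones → 1
Block 3 (0100000): 1 one → 0
Block 4 (1111111): 7 ones → 1
Block 5 (1011110): 5 ones → 1
Block 6 (0010000): 1 one → 0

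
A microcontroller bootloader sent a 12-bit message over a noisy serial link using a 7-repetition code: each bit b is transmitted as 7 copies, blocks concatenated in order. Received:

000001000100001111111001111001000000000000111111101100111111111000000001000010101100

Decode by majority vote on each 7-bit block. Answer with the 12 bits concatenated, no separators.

Block 1 (0000010): 1 one → 0
Block 2 (0010000): 1 one → 0
Block 3 (1111111): 7 ones → 1
Block 4 (0011110): 4 ones → 1
Block 5 (0100000): 1 one → 0
Block 6 (0000000): 0 ones → 0
Block 7 (1111111): 7 ones → 1
Block 8 (0110011): 4 ones → 1
Block 9 (1111111): 7 ones → 1
Block 10 (0000000): 0 ones → 0
Block 11 (0100001): 2 ones → 0
Block 12 (0101100): 3 ones → 0

001100111000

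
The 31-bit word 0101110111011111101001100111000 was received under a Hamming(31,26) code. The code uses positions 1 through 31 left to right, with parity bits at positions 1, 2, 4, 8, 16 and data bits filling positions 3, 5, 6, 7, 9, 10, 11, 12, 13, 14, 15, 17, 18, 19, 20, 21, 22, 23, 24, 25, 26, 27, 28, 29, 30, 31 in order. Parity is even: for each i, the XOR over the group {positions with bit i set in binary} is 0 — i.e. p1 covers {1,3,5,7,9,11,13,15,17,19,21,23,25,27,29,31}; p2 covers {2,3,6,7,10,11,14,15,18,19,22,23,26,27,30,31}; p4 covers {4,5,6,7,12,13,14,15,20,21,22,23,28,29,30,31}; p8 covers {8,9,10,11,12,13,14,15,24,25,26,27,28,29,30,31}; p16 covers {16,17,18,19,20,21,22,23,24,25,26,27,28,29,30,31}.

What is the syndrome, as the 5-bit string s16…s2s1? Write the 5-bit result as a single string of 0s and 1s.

00000

s1 (pos 1,3,5,7,9,11,13,15,17,19,21,23,25,27,29,31): 0⊕0⊕1⊕0⊕1⊕0⊕1⊕1⊕1⊕1⊕0⊕1⊕0⊕1⊕0⊕0 = 0
s2 (pos 2,3,6,7,10,11,14,15,18,19,22,23,26,27,30,31): 1⊕0⊕1⊕0⊕1⊕0⊕1⊕1⊕0⊕1⊕1⊕1⊕1⊕1⊕0⊕0 = 0
s4 (pos 4,5,6,7,12,13,14,15,20,21,22,23,28,29,30,31): 1⊕1⊕1⊕0⊕1⊕1⊕1⊕1⊕0⊕0⊕1⊕1⊕1⊕0⊕0⊕0 = 0
s8 (pos 8,9,10,11,12,13,14,15,24,25,26,27,28,29,30,31): 1⊕1⊕1⊕0⊕1⊕1⊕1⊕1⊕0⊕0⊕1⊕1⊕1⊕0⊕0⊕0 = 0
s16 (pos 16,17,18,19,20,21,22,23,24,25,26,27,28,29,30,31): 1⊕1⊕0⊕1⊕0⊕0⊕1⊕1⊕0⊕0⊕1⊕1⊕1⊕0⊕0⊕0 = 0
Syndrome s16…s1 = 00000 → no error.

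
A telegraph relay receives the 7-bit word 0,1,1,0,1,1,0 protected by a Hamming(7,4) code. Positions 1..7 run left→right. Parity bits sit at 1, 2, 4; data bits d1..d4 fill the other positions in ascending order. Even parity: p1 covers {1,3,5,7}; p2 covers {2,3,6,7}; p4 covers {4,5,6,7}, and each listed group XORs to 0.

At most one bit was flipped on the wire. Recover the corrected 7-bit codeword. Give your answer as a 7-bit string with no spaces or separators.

s1 (pos 1,3,5,7): 0⊕1⊕1⊕0 = 0
s2 (pos 2,3,6,7): 1⊕1⊕1⊕0 = 1
s4 (pos 4,5,6,7): 0⊕1⊕1⊕0 = 0
Syndrome s4…s1 = 010 → error at position 2.
Flip position 2: 0110110 → 0010110

0010110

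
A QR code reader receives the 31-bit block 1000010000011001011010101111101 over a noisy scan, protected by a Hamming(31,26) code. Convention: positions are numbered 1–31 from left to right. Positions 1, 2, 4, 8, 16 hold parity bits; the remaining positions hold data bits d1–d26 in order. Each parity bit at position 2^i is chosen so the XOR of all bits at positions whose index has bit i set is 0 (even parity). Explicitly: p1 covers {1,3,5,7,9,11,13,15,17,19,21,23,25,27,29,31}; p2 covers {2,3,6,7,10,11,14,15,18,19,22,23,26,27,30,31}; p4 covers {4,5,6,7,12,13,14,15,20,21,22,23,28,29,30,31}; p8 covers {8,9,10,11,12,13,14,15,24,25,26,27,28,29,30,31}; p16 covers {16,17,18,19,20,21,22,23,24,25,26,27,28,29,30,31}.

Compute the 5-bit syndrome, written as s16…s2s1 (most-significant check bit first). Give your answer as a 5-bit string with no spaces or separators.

10011

s1 (pos 1,3,5,7,9,11,13,15,17,19,21,23,25,27,29,31): 1⊕0⊕0⊕0⊕0⊕0⊕1⊕0⊕0⊕1⊕1⊕1⊕1⊕1⊕1⊕1 = 1
s2 (pos 2,3,6,7,10,11,14,15,18,19,22,23,26,27,30,31): 0⊕0⊕1⊕0⊕0⊕0⊕0⊕0⊕1⊕1⊕0⊕1⊕1⊕1⊕0⊕1 = 1
s4 (pos 4,5,6,7,12,13,14,15,20,21,22,23,28,29,30,31): 0⊕0⊕1⊕0⊕1⊕1⊕0⊕0⊕0⊕1⊕0⊕1⊕1⊕1⊕0⊕1 = 0
s8 (pos 8,9,10,11,12,13,14,15,24,25,26,27,28,29,30,31): 0⊕0⊕0⊕0⊕1⊕1⊕0⊕0⊕0⊕1⊕1⊕1⊕1⊕1⊕0⊕1 = 0
s16 (pos 16,17,18,19,20,21,22,23,24,25,26,27,28,29,30,31): 1⊕0⊕1⊕1⊕0⊕1⊕0⊕1⊕0⊕1⊕1⊕1⊕1⊕1⊕0⊕1 = 1
Syndrome s16…s1 = 10011 → error at position 19.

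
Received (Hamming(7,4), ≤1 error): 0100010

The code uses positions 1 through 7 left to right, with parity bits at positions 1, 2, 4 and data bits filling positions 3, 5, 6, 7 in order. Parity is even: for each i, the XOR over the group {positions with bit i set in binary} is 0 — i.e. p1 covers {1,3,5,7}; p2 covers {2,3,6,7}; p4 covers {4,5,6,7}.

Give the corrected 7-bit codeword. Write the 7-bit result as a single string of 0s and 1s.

0101010

s1 (pos 1,3,5,7): 0⊕0⊕0⊕0 = 0
s2 (pos 2,3,6,7): 1⊕0⊕1⊕0 = 0
s4 (pos 4,5,6,7): 0⊕0⊕1⊕0 = 1
Syndrome s4…s1 = 100 → error at position 4.
Flip position 4: 0100010 → 0101010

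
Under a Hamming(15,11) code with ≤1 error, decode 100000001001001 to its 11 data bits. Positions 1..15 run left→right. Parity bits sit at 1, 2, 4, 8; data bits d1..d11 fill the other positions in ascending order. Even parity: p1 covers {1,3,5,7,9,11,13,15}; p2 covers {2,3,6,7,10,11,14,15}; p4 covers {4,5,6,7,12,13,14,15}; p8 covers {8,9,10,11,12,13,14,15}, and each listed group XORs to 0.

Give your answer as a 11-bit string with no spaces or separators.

00001011001

s1 (pos 1,3,5,7,9,11,13,15): 1⊕0⊕0⊕0⊕1⊕0⊕0⊕1 = 1
s2 (pos 2,3,6,7,10,11,14,15): 0⊕0⊕0⊕0⊕0⊕0⊕0⊕1 = 1
s4 (pos 4,5,6,7,12,13,14,15): 0⊕0⊕0⊕0⊕1⊕0⊕0⊕1 = 0
s8 (pos 8,9,10,11,12,13,14,15): 0⊕1⊕0⊕0⊕1⊕0⊕0⊕1 = 1
Syndrome s8…s1 = 1011 → error at position 11.
Flip position 11: 100000001001001 → 100000001011001
Read data bits from positions 3,5,6,7,9,10,11,12,13,14,15: 00001011001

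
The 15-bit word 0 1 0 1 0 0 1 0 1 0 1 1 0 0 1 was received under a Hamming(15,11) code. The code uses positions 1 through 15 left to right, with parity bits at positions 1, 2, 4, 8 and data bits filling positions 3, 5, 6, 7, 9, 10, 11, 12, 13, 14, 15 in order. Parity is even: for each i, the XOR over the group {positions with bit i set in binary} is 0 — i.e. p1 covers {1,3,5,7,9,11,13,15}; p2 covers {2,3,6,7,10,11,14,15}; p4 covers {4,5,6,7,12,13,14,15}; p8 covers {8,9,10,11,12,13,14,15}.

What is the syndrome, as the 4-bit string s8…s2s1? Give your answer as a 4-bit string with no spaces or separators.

s1 (pos 1,3,5,7,9,11,13,15): 0⊕0⊕0⊕1⊕1⊕1⊕0⊕1 = 0
s2 (pos 2,3,6,7,10,11,14,15): 1⊕0⊕0⊕1⊕0⊕1⊕0⊕1 = 0
s4 (pos 4,5,6,7,12,13,14,15): 1⊕0⊕0⊕1⊕1⊕0⊕0⊕1 = 0
s8 (pos 8,9,10,11,12,13,14,15): 0⊕1⊕0⊕1⊕1⊕0⊕0⊕1 = 0
Syndrome s8…s1 = 0000 → no error.

0000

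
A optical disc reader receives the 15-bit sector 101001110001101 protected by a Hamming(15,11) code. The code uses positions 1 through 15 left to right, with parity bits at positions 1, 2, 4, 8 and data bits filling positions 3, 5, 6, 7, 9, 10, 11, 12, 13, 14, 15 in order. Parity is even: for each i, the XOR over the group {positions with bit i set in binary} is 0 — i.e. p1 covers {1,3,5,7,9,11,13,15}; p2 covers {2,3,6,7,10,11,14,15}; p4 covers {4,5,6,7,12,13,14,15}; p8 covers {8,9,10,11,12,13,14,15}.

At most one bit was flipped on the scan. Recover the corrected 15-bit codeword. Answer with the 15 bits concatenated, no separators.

101011110001101

s1 (pos 1,3,5,7,9,11,13,15): 1⊕1⊕0⊕1⊕0⊕0⊕1⊕1 = 1
s2 (pos 2,3,6,7,10,11,14,15): 0⊕1⊕1⊕1⊕0⊕0⊕0⊕1 = 0
s4 (pos 4,5,6,7,12,13,14,15): 0⊕0⊕1⊕1⊕1⊕1⊕0⊕1 = 1
s8 (pos 8,9,10,11,12,13,14,15): 1⊕0⊕0⊕0⊕1⊕1⊕0⊕1 = 0
Syndrome s8…s1 = 0101 → error at position 5.
Flip position 5: 101001110001101 → 101011110001101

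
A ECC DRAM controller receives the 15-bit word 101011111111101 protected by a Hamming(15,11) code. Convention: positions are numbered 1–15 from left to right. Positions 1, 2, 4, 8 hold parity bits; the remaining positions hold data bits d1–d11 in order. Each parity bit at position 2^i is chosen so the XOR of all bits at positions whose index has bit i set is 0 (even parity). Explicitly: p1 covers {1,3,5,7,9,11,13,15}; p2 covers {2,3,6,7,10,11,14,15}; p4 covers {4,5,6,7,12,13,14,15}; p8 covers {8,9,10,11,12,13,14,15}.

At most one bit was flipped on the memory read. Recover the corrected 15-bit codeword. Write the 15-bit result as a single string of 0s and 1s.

101011101111101

s1 (pos 1,3,5,7,9,11,13,15): 1⊕1⊕1⊕1⊕1⊕1⊕1⊕1 = 0
s2 (pos 2,3,6,7,10,11,14,15): 0⊕1⊕1⊕1⊕1⊕1⊕0⊕1 = 0
s4 (pos 4,5,6,7,12,13,14,15): 0⊕1⊕1⊕1⊕1⊕1⊕0⊕1 = 0
s8 (pos 8,9,10,11,12,13,14,15): 1⊕1⊕1⊕1⊕1⊕1⊕0⊕1 = 1
Syndrome s8…s1 = 1000 → error at position 8.
Flip position 8: 101011111111101 → 101011101111101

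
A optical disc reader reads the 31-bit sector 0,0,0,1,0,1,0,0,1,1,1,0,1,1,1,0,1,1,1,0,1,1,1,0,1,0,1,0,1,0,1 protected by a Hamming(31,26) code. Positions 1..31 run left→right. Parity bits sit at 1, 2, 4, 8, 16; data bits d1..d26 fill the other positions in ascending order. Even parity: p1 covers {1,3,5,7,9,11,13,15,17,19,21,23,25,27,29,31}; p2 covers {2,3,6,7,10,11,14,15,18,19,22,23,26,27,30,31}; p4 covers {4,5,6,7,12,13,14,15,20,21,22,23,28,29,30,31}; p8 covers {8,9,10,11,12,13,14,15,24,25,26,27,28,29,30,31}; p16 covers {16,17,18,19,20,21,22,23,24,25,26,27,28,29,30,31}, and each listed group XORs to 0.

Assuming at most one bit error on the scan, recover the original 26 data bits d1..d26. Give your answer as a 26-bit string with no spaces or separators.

00101110111111011101010101

s1 (pos 1,3,5,7,9,11,13,15,17,19,21,23,25,27,29,31): 0⊕0⊕0⊕0⊕1⊕1⊕1⊕1⊕1⊕1⊕1⊕1⊕1⊕1⊕1⊕1 = 0
s2 (pos 2,3,6,7,10,11,14,15,18,19,22,23,26,27,30,31): 0⊕0⊕1⊕0⊕1⊕1⊕1⊕1⊕1⊕1⊕1⊕1⊕0⊕1⊕0⊕1 = 1
s4 (pos 4,5,6,7,12,13,14,15,20,21,22,23,28,29,30,31): 1⊕0⊕1⊕0⊕0⊕1⊕1⊕1⊕0⊕1⊕1⊕1⊕0⊕1⊕0⊕1 = 0
s8 (pos 8,9,10,11,12,13,14,15,24,25,26,27,28,29,30,31): 0⊕1⊕1⊕1⊕0⊕1⊕1⊕1⊕0⊕1⊕0⊕1⊕0⊕1⊕0⊕1 = 0
s16 (pos 16,17,18,19,20,21,22,23,24,25,26,27,28,29,30,31): 0⊕1⊕1⊕1⊕0⊕1⊕1⊕1⊕0⊕1⊕0⊕1⊕0⊕1⊕0⊕1 = 0
Syndrome s16…s1 = 00010 → error at position 2.
Flip position 2: 0001010011101110111011101010101 → 0101010011101110111011101010101
Read data bits from positions 3,5,6,7,9,10,11,12,13,14,15,17,18,19,20,21,22,23,24,25,26,27,28,29,30,31: 00101110111111011101010101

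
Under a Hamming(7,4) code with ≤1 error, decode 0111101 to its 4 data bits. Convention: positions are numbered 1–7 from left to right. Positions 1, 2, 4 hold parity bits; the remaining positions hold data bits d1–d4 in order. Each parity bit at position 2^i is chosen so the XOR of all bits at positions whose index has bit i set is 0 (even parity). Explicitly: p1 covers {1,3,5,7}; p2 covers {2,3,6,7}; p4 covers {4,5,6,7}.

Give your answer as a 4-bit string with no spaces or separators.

1100

s1 (pos 1,3,5,7): 0⊕1⊕1⊕1 = 1
s2 (pos 2,3,6,7): 1⊕1⊕0⊕1 = 1
s4 (pos 4,5,6,7): 1⊕1⊕0⊕1 = 1
Syndrome s4…s1 = 111 → error at position 7.
Flip position 7: 0111101 → 0111100
Read data bits from positions 3,5,6,7: 1100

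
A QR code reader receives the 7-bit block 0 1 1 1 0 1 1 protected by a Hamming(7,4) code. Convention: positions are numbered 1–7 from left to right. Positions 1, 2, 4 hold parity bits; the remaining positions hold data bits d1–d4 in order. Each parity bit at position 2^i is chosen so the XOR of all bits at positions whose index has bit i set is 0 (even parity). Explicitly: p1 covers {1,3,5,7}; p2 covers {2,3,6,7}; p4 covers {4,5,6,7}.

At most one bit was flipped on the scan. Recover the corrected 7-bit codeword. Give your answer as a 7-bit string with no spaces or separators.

s1 (pos 1,3,5,7): 0⊕1⊕0⊕1 = 0
s2 (pos 2,3,6,7): 1⊕1⊕1⊕1 = 0
s4 (pos 4,5,6,7): 1⊕0⊕1⊕1 = 1
Syndrome s4…s1 = 100 → error at position 4.
Flip position 4: 0111011 → 0110011

0110011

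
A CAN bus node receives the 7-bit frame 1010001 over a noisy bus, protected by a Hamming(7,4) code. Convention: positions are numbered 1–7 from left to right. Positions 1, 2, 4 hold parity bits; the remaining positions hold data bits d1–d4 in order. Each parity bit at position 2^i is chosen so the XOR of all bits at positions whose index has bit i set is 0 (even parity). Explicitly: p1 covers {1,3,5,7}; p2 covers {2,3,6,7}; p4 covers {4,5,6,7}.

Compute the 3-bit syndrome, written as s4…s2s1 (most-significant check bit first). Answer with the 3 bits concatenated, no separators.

s1 (pos 1,3,5,7): 1⊕1⊕0⊕1 = 1
s2 (pos 2,3,6,7): 0⊕1⊕0⊕1 = 0
s4 (pos 4,5,6,7): 0⊕0⊕0⊕1 = 1
Syndrome s4…s1 = 101 → error at position 5.

101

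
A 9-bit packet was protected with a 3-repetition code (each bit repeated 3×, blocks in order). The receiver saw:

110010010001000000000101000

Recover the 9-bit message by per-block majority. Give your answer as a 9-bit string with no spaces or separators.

Block 1 (110): 2 ones → 1
Block 2 (010): 1 one → 0
Block 3 (010): 1 one → 0
Block 4 (001): 1 one → 0
Block 5 (000): 0 ones → 0
Block 6 (000): 0 ones → 0
Block 7 (000): 0 ones → 0
Block 8 (101): 2 ones → 1
Block 9 (000): 0 ones → 0

100000010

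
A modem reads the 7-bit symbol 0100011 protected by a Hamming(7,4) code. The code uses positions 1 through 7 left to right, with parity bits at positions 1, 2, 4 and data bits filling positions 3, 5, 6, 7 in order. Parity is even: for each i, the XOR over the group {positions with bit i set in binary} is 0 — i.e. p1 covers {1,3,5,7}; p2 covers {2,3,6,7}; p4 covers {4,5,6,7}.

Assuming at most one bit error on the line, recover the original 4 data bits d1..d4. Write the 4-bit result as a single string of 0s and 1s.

1011

s1 (pos 1,3,5,7): 0⊕0⊕0⊕1 = 1
s2 (pos 2,3,6,7): 1⊕0⊕1⊕1 = 1
s4 (pos 4,5,6,7): 0⊕0⊕1⊕1 = 0
Syndrome s4…s1 = 011 → error at position 3.
Flip position 3: 0100011 → 0110011
Read data bits from positions 3,5,6,7: 1011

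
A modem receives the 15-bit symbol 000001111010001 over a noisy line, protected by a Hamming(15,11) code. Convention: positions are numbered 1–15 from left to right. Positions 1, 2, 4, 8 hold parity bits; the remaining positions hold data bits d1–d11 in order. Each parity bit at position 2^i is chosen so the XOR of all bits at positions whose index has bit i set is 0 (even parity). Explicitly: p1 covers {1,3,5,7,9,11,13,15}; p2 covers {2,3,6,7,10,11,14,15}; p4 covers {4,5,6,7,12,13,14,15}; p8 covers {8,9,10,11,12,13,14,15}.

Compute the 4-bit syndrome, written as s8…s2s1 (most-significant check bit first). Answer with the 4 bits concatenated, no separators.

0100

s1 (pos 1,3,5,7,9,11,13,15): 0⊕0⊕0⊕1⊕1⊕1⊕0⊕1 = 0
s2 (pos 2,3,6,7,10,11,14,15): 0⊕0⊕1⊕1⊕0⊕1⊕0⊕1 = 0
s4 (pos 4,5,6,7,12,13,14,15): 0⊕0⊕1⊕1⊕0⊕0⊕0⊕1 = 1
s8 (pos 8,9,10,11,12,13,14,15): 1⊕1⊕0⊕1⊕0⊕0⊕0⊕1 = 0
Syndrome s8…s1 = 0100 → error at position 4.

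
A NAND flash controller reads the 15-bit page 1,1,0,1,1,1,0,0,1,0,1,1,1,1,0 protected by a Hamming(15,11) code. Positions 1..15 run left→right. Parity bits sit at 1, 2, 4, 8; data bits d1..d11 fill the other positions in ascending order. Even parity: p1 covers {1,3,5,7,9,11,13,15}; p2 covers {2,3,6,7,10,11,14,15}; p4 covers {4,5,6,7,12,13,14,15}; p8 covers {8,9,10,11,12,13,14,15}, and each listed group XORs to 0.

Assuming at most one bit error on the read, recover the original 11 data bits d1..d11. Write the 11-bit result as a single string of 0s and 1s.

01100011110

s1 (pos 1,3,5,7,9,11,13,15): 1⊕0⊕1⊕0⊕1⊕1⊕1⊕0 = 1
s2 (pos 2,3,6,7,10,11,14,15): 1⊕0⊕1⊕0⊕0⊕1⊕1⊕0 = 0
s4 (pos 4,5,6,7,12,13,14,15): 1⊕1⊕1⊕0⊕1⊕1⊕1⊕0 = 0
s8 (pos 8,9,10,11,12,13,14,15): 0⊕1⊕0⊕1⊕1⊕1⊕1⊕0 = 1
Syndrome s8…s1 = 1001 → error at position 9.
Flip position 9: 110111001011110 → 110111000011110
Read data bits from positions 3,5,6,7,9,10,11,12,13,14,15: 01100011110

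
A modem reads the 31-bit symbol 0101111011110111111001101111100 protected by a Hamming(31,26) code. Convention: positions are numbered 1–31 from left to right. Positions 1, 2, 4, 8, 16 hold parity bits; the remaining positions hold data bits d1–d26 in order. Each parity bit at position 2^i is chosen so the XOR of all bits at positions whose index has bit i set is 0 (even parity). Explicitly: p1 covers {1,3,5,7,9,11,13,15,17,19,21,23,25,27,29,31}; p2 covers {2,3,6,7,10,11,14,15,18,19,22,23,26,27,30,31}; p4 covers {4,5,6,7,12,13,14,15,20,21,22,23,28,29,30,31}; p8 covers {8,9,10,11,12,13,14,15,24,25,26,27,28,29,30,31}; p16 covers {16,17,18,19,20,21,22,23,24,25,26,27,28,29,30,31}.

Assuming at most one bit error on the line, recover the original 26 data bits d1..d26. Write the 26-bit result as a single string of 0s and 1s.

s1 (pos 1,3,5,7,9,11,13,15,17,19,21,23,25,27,29,31): 0⊕0⊕1⊕1⊕1⊕1⊕0⊕1⊕1⊕1⊕0⊕1⊕1⊕1⊕1⊕0 = 1
s2 (pos 2,3,6,7,10,11,14,15,18,19,22,23,26,27,30,31): 1⊕0⊕1⊕1⊕1⊕1⊕1⊕1⊕1⊕1⊕1⊕1⊕1⊕1⊕0⊕0 = 1
s4 (pos 4,5,6,7,12,13,14,15,20,21,22,23,28,29,30,31): 1⊕1⊕1⊕1⊕1⊕0⊕1⊕1⊕0⊕0⊕1⊕1⊕1⊕1⊕0⊕0 = 1
s8 (pos 8,9,10,11,12,13,14,15,24,25,26,27,28,29,30,31): 0⊕1⊕1⊕1⊕1⊕0⊕1⊕1⊕0⊕1⊕1⊕1⊕1⊕1⊕0⊕0 = 1
s16 (pos 16,17,18,19,20,21,22,23,24,25,26,27,28,29,30,31): 1⊕1⊕1⊕1⊕0⊕0⊕1⊕1⊕0⊕1⊕1⊕1⊕1⊕1⊕0⊕0 = 1
Syndrome s16…s1 = 11111 → error at position 31.
Flip position 31: 0101111011110111111001101111100 → 0101111011110111111001101111101
Read data bits from positions 3,5,6,7,9,10,11,12,13,14,15,17,18,19,20,21,22,23,24,25,26,27,28,29,30,31: 01111111011111001101111101

01111111011111001101111101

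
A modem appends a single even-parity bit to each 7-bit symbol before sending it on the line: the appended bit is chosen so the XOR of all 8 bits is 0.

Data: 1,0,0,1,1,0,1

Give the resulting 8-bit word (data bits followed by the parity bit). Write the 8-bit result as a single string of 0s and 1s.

10011010

XOR of the 7 data bits: 1⊕0⊕0⊕1⊕1⊕0⊕1 = 0
Parity bit = 0 (so all 8 bits XOR to 0).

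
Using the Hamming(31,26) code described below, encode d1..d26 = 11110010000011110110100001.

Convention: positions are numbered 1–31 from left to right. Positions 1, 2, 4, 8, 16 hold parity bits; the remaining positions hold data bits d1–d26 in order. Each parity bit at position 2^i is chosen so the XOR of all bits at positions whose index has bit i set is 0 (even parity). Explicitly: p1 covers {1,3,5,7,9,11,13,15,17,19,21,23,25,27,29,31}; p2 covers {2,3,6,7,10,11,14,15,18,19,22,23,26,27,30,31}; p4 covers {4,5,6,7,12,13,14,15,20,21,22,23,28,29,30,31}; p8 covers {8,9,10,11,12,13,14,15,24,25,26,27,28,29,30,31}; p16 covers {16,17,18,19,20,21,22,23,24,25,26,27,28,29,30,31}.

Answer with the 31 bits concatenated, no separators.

Place data at non-parity positions: p1 p2 1 p4 1 1 1 p8 0 0 1 0 0 0 0 p16 0 1 1 1 1 0 1 1 0 1 0 0 0 0 1
p1 (pos 1,3,5,7,9,11,13,15,17,19,21,23,25,27,29,31): XOR of data positions = 1⊕1⊕1⊕0⊕1⊕0⊕0⊕0⊕1⊕1⊕1⊕0⊕0⊕0⊕1 = 0
p2 (pos 2,3,6,7,10,11,14,15,18,19,22,23,26,27,30,31): XOR of data positions = 1⊕1⊕1⊕0⊕1⊕0⊕0⊕1⊕1⊕0⊕1⊕1⊕0⊕0⊕1 = 1
p4 (pos 4,5,6,7,12,13,14,15,20,21,22,23,28,29,30,31): XOR of data positions = 1⊕1⊕1⊕0⊕0⊕0⊕0⊕1⊕1⊕0⊕1⊕0⊕0⊕0⊕1 = 1
p8 (pos 8,9,10,11,12,13,14,15,24,25,26,27,28,29,30,31): XOR of data positions = 0⊕0⊕1⊕0⊕0⊕0⊕0⊕1⊕0⊕1⊕0⊕0⊕0⊕0⊕1 = 0
p16 (pos 16,17,18,19,20,21,22,23,24,25,26,27,28,29,30,31): XOR of data positions = 0⊕1⊕1⊕1⊕1⊕0⊕1⊕1⊕0⊕1⊕0⊕0⊕0⊕0⊕1 = 0
Codeword: 0111111000100000011110110100001

0111111000100000011110110100001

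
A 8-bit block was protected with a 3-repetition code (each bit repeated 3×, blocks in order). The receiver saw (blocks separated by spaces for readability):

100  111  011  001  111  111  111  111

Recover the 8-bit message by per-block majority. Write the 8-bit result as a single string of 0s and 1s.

Block 1 (100): 1 one → 0
Block 2 (111): 3 ones → 1
Block 3 (011): 2 ones → 1
Block 4 (001): 1 one → 0
Block 5 (111): 3 ones → 1
Block 6 (111): 3 ones → 1
Block 7 (111): 3 ones → 1
Block 8 (111): 3 ones → 1

01101111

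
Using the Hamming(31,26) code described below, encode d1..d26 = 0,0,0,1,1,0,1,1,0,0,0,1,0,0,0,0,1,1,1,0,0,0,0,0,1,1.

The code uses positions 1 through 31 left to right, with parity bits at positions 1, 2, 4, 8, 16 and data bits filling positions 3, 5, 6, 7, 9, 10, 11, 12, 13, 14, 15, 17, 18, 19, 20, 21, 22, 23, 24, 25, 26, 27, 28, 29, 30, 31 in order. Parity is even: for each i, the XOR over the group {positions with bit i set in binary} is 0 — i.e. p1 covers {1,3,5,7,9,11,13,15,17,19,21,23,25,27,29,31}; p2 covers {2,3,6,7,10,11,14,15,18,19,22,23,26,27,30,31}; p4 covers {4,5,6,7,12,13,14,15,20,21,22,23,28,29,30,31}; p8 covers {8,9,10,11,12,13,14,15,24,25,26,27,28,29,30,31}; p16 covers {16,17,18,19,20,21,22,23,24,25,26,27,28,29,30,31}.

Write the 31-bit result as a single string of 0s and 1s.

Place data at non-parity positions: p1 p2 0 p4 0 0 1 p8 1 0 1 1 0 0 0 p16 1 0 0 0 0 1 1 1 0 0 0 0 0 1 1
p1 (pos 1,3,5,7,9,11,13,15,17,19,21,23,25,27,29,31): XOR of data positions = 0⊕0⊕1⊕1⊕1⊕0⊕0⊕1⊕0⊕0⊕1⊕0⊕0⊕0⊕1 = 0
p2 (pos 2,3,6,7,10,11,14,15,18,19,22,23,26,27,30,31): XOR of data positions = 0⊕0⊕1⊕0⊕1⊕0⊕0⊕0⊕0⊕1⊕1⊕0⊕0⊕1⊕1 = 0
p4 (pos 4,5,6,7,12,13,14,15,20,21,22,23,28,29,30,31): XOR of data positions = 0⊕0⊕1⊕1⊕0⊕0⊕0⊕0⊕0⊕1⊕1⊕0⊕0⊕1⊕1 = 0
p8 (pos 8,9,10,11,12,13,14,15,24,25,26,27,28,29,30,31): XOR of data positions = 1⊕0⊕1⊕1⊕0⊕0⊕0⊕1⊕0⊕0⊕0⊕0⊕0⊕1⊕1 = 0
p16 (pos 16,17,18,19,20,21,22,23,24,25,26,27,28,29,30,31): XOR of data positions = 1⊕0⊕0⊕0⊕0⊕1⊕1⊕1⊕0⊕0⊕0⊕0⊕0⊕1⊕1 = 0
Codeword: 0000001010110000100001110000011

0000001010110000100001110000011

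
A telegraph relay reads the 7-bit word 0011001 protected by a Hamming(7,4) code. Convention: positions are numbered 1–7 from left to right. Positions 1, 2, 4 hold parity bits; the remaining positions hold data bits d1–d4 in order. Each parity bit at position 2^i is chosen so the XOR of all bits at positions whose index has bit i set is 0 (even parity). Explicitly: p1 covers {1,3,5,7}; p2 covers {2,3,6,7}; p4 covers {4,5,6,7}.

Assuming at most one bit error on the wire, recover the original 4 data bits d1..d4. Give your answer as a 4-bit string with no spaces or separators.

s1 (pos 1,3,5,7): 0⊕1⊕0⊕1 = 0
s2 (pos 2,3,6,7): 0⊕1⊕0⊕1 = 0
s4 (pos 4,5,6,7): 1⊕0⊕0⊕1 = 0
Syndrome s4…s1 = 000 → no error.
Read data bits from positions 3,5,6,7: 1001

1001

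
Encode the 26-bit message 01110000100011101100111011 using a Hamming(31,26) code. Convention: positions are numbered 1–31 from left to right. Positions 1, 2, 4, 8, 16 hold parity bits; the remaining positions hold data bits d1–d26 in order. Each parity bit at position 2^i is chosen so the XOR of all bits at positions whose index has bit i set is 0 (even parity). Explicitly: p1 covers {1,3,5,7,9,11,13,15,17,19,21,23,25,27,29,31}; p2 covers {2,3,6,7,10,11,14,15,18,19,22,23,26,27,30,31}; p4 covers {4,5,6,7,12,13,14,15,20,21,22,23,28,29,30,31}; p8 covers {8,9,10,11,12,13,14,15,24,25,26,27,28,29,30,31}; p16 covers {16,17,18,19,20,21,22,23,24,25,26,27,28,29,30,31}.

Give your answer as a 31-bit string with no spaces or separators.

Place data at non-parity positions: p1 p2 0 p4 1 1 1 p8 0 0 0 0 1 0 0 p16 0 1 1 1 0 1 1 0 0 1 1 1 0 1 1
p1 (pos 1,3,5,7,9,11,13,15,17,19,21,23,25,27,29,31): XOR of data positions = 0⊕1⊕1⊕0⊕0⊕1⊕0⊕0⊕1⊕0⊕1⊕0⊕1⊕0⊕1 = 1
p2 (pos 2,3,6,7,10,11,14,15,18,19,22,23,26,27,30,31): XOR of data positions = 0⊕1⊕1⊕0⊕0⊕0⊕0⊕1⊕1⊕1⊕1⊕1⊕1⊕1⊕1 = 0
p4 (pos 4,5,6,7,12,13,14,15,20,21,22,23,28,29,30,31): XOR of data positions = 1⊕1⊕1⊕0⊕1⊕0⊕0⊕1⊕0⊕1⊕1⊕1⊕0⊕1⊕1 = 0
p8 (pos 8,9,10,11,12,13,14,15,24,25,26,27,28,29,30,31): XOR of data positions = 0⊕0⊕0⊕0⊕1⊕0⊕0⊕0⊕0⊕1⊕1⊕1⊕0⊕1⊕1 = 0
p16 (pos 16,17,18,19,20,21,22,23,24,25,26,27,28,29,30,31): XOR of data positions = 0⊕1⊕1⊕1⊕0⊕1⊕1⊕0⊕0⊕1⊕1⊕1⊕0⊕1⊕1 = 0
Codeword: 1000111000001000011101100111011

1000111000001000011101100111011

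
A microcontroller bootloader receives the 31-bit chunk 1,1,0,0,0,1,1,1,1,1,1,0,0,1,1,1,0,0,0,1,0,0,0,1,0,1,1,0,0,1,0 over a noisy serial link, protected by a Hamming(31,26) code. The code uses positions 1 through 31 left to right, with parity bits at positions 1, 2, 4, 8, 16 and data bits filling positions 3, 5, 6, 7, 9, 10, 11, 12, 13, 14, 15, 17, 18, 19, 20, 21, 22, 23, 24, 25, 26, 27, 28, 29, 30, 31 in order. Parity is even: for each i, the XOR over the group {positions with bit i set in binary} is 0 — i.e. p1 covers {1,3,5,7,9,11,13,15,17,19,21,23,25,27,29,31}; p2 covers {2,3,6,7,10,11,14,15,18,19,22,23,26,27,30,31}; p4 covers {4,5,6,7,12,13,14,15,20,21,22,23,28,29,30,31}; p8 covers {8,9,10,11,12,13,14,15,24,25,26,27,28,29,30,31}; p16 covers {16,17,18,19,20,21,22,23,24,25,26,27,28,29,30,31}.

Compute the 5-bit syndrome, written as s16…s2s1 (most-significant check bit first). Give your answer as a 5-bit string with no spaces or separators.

00000

s1 (pos 1,3,5,7,9,11,13,15,17,19,21,23,25,27,29,31): 1⊕0⊕0⊕1⊕1⊕1⊕0⊕1⊕0⊕0⊕0⊕0⊕0⊕1⊕0⊕0 = 0
s2 (pos 2,3,6,7,10,11,14,15,18,19,22,23,26,27,30,31): 1⊕0⊕1⊕1⊕1⊕1⊕1⊕1⊕0⊕0⊕0⊕0⊕1⊕1⊕1⊕0 = 0
s4 (pos 4,5,6,7,12,13,14,15,20,21,22,23,28,29,30,31): 0⊕0⊕1⊕1⊕0⊕0⊕1⊕1⊕1⊕0⊕0⊕0⊕0⊕0⊕1⊕0 = 0
s8 (pos 8,9,10,11,12,13,14,15,24,25,26,27,28,29,30,31): 1⊕1⊕1⊕1⊕0⊕0⊕1⊕1⊕1⊕0⊕1⊕1⊕0⊕0⊕1⊕0 = 0
s16 (pos 16,17,18,19,20,21,22,23,24,25,26,27,28,29,30,31): 1⊕0⊕0⊕0⊕1⊕0⊕0⊕0⊕1⊕0⊕1⊕1⊕0⊕0⊕1⊕0 = 0
Syndrome s16…s1 = 00000 → no error.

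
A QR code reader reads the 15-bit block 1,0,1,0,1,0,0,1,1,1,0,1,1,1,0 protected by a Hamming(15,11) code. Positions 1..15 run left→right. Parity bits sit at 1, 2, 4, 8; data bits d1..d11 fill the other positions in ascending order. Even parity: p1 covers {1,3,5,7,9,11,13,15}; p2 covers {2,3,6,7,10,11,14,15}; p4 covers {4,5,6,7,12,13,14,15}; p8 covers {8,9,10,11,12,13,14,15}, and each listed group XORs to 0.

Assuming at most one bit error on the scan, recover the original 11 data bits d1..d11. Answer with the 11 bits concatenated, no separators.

s1 (pos 1,3,5,7,9,11,13,15): 1⊕1⊕1⊕0⊕1⊕0⊕1⊕0 = 1
s2 (pos 2,3,6,7,10,11,14,15): 0⊕1⊕0⊕0⊕1⊕0⊕1⊕0 = 1
s4 (pos 4,5,6,7,12,13,14,15): 0⊕1⊕0⊕0⊕1⊕1⊕1⊕0 = 0
s8 (pos 8,9,10,11,12,13,14,15): 1⊕1⊕1⊕0⊕1⊕1⊕1⊕0 = 0
Syndrome s8…s1 = 0011 → error at position 3.
Flip position 3: 101010011101110 → 100010011101110
Read data bits from positions 3,5,6,7,9,10,11,12,13,14,15: 01001101110

01001101110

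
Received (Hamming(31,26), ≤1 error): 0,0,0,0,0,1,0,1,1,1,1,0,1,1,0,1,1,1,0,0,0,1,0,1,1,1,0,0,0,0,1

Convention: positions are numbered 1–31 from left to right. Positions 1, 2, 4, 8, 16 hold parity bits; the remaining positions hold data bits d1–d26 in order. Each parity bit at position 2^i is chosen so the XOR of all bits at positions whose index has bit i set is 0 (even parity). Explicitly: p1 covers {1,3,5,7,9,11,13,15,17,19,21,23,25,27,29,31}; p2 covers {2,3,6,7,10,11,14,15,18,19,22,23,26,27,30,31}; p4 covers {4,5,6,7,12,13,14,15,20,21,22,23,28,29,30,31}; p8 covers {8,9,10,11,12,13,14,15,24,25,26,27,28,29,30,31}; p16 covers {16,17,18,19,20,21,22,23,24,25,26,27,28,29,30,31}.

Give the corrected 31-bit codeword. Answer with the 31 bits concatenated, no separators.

s1 (pos 1,3,5,7,9,11,13,15,17,19,21,23,25,27,29,31): 0⊕0⊕0⊕0⊕1⊕1⊕1⊕0⊕1⊕0⊕0⊕0⊕1⊕0⊕0⊕1 = 0
s2 (pos 2,3,6,7,10,11,14,15,18,19,22,23,26,27,30,31): 0⊕0⊕1⊕0⊕1⊕1⊕1⊕0⊕1⊕0⊕1⊕0⊕1⊕0⊕0⊕1 = 0
s4 (pos 4,5,6,7,12,13,14,15,20,21,22,23,28,29,30,31): 0⊕0⊕1⊕0⊕0⊕1⊕1⊕0⊕0⊕0⊕1⊕0⊕0⊕0⊕0⊕1 = 1
s8 (pos 8,9,10,11,12,13,14,15,24,25,26,27,28,29,30,31): 1⊕1⊕1⊕1⊕0⊕1⊕1⊕0⊕1⊕1⊕1⊕0⊕0⊕0⊕0⊕1 = 0
s16 (pos 16,17,18,19,20,21,22,23,24,25,26,27,28,29,30,31): 1⊕1⊕1⊕0⊕0⊕0⊕1⊕0⊕1⊕1⊕1⊕0⊕0⊕0⊕0⊕1 = 0
Syndrome s16…s1 = 00100 → error at position 4.
Flip position 4: 0000010111101101110001011100001 → 0001010111101101110001011100001

0001010111101101110001011100001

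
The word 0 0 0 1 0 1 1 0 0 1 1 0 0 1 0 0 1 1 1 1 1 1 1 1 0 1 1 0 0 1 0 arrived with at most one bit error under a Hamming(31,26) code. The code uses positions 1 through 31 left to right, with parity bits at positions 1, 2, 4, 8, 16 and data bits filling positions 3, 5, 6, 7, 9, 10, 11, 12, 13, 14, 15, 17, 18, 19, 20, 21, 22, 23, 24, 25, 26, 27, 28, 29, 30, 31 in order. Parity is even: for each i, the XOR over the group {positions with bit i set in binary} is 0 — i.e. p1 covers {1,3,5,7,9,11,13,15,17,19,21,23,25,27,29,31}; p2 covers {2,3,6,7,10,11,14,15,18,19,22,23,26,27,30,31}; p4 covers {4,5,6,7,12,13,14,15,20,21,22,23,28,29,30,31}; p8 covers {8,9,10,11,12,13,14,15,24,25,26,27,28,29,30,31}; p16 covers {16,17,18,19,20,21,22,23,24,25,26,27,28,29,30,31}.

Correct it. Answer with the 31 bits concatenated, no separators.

0001011001100100111111110110110

s1 (pos 1,3,5,7,9,11,13,15,17,19,21,23,25,27,29,31): 0⊕0⊕0⊕1⊕0⊕1⊕0⊕0⊕1⊕1⊕1⊕1⊕0⊕1⊕0⊕0 = 1
s2 (pos 2,3,6,7,10,11,14,15,18,19,22,23,26,27,30,31): 0⊕0⊕1⊕1⊕1⊕1⊕1⊕0⊕1⊕1⊕1⊕1⊕1⊕1⊕1⊕0 = 0
s4 (pos 4,5,6,7,12,13,14,15,20,21,22,23,28,29,30,31): 1⊕0⊕1⊕1⊕0⊕0⊕1⊕0⊕1⊕1⊕1⊕1⊕0⊕0⊕1⊕0 = 1
s8 (pos 8,9,10,11,12,13,14,15,24,25,26,27,28,29,30,31): 0⊕0⊕1⊕1⊕0⊕0⊕1⊕0⊕1⊕0⊕1⊕1⊕0⊕0⊕1⊕0 = 1
s16 (pos 16,17,18,19,20,21,22,23,24,25,26,27,28,29,30,31): 0⊕1⊕1⊕1⊕1⊕1⊕1⊕1⊕1⊕0⊕1⊕1⊕0⊕0⊕1⊕0 = 1
Syndrome s16…s1 = 11101 → error at position 29.
Flip position 29: 0001011001100100111111110110010 → 0001011001100100111111110110110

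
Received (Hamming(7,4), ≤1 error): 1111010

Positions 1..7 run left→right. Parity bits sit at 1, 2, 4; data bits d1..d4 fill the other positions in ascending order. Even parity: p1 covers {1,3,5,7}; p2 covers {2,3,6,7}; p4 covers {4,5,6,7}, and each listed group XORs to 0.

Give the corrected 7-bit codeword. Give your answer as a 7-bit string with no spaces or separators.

1011010

s1 (pos 1,3,5,7): 1⊕1⊕0⊕0 = 0
s2 (pos 2,3,6,7): 1⊕1⊕1⊕0 = 1
s4 (pos 4,5,6,7): 1⊕0⊕1⊕0 = 0
Syndrome s4…s1 = 010 → error at position 2.
Flip position 2: 1111010 → 1011010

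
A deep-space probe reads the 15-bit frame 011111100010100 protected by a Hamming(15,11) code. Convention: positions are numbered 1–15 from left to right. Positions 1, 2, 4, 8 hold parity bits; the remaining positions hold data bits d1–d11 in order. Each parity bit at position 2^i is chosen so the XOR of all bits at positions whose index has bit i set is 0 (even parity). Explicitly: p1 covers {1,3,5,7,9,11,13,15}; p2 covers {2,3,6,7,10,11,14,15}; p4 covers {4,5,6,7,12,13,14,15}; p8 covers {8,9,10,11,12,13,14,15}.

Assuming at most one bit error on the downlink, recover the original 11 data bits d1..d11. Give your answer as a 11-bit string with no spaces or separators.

s1 (pos 1,3,5,7,9,11,13,15): 0⊕1⊕1⊕1⊕0⊕1⊕1⊕0 = 1
s2 (pos 2,3,6,7,10,11,14,15): 1⊕1⊕1⊕1⊕0⊕1⊕0⊕0 = 1
s4 (pos 4,5,6,7,12,13,14,15): 1⊕1⊕1⊕1⊕0⊕1⊕0⊕0 = 1
s8 (pos 8,9,10,11,12,13,14,15): 0⊕0⊕0⊕1⊕0⊕1⊕0⊕0 = 0
Syndrome s8…s1 = 0111 → error at position 7.
Flip position 7: 011111100010100 → 011111000010100
Read data bits from positions 3,5,6,7,9,10,11,12,13,14,15: 11100010100

11100010100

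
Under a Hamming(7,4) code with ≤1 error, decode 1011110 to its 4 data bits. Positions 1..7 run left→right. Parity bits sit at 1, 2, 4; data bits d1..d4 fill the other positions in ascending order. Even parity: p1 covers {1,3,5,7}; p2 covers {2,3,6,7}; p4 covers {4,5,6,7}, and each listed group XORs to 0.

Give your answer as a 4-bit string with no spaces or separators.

s1 (pos 1,3,5,7): 1⊕1⊕1⊕0 = 1
s2 (pos 2,3,6,7): 0⊕1⊕1⊕0 = 0
s4 (pos 4,5,6,7): 1⊕1⊕1⊕0 = 1
Syndrome s4…s1 = 101 → error at position 5.
Flip position 5: 1011110 → 1011010
Read data bits from positions 3,5,6,7: 1010

1010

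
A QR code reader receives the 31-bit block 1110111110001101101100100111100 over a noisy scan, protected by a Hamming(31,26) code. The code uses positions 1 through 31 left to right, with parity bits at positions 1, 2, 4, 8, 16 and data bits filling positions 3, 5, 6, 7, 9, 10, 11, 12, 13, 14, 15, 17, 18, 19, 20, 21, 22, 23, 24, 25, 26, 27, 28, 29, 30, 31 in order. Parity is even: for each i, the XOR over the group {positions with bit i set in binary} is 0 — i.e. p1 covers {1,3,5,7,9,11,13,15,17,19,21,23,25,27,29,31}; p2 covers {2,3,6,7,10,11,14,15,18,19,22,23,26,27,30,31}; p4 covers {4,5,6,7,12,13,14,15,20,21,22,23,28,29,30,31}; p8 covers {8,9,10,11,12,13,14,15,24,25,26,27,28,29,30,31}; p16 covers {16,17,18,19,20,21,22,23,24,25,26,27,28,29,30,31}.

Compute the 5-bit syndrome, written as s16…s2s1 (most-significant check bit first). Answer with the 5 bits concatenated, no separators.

s1 (pos 1,3,5,7,9,11,13,15,17,19,21,23,25,27,29,31): 1⊕1⊕1⊕1⊕1⊕0⊕1⊕0⊕1⊕1⊕0⊕1⊕0⊕1⊕1⊕0 = 1
s2 (pos 2,3,6,7,10,11,14,15,18,19,22,23,26,27,30,31): 1⊕1⊕1⊕1⊕0⊕0⊕1⊕0⊕0⊕1⊕0⊕1⊕1⊕1⊕0⊕0 = 1
s4 (pos 4,5,6,7,12,13,14,15,20,21,22,23,28,29,30,31): 0⊕1⊕1⊕1⊕0⊕1⊕1⊕0⊕1⊕0⊕0⊕1⊕1⊕1⊕0⊕0 = 1
s8 (pos 8,9,10,11,12,13,14,15,24,25,26,27,28,29,30,31): 1⊕1⊕0⊕0⊕0⊕1⊕1⊕0⊕0⊕0⊕1⊕1⊕1⊕1⊕0⊕0 = 0
s16 (pos 16,17,18,19,20,21,22,23,24,25,26,27,28,29,30,31): 1⊕1⊕0⊕1⊕1⊕0⊕0⊕1⊕0⊕0⊕1⊕1⊕1⊕1⊕0⊕0 = 1
Syndrome s16…s1 = 10111 → error at position 23.

10111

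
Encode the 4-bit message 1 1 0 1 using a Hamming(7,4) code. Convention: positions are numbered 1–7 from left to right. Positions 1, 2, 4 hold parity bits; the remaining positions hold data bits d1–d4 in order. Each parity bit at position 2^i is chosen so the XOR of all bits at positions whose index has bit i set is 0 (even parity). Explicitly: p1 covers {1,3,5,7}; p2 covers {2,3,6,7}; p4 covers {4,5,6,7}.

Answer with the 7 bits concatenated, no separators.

Place data at non-parity positions: p1 p2 1 p4 1 0 1
p1 (pos 1,3,5,7): XOR of data positions = 1⊕1⊕1 = 1
p2 (pos 2,3,6,7): XOR of data positions = 1⊕0⊕1 = 0
p4 (pos 4,5,6,7): XOR of data positions = 1⊕0⊕1 = 0
Codeword: 1010101

1010101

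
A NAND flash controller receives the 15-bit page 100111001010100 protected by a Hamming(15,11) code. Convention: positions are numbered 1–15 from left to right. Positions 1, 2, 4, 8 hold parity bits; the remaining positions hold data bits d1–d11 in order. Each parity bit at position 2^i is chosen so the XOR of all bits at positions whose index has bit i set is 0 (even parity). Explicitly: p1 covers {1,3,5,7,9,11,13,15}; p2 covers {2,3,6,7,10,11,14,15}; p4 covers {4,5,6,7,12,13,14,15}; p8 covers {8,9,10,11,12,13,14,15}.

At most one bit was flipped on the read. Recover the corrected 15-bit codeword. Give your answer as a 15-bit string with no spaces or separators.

100111000010100

s1 (pos 1,3,5,7,9,11,13,15): 1⊕0⊕1⊕0⊕1⊕1⊕1⊕0 = 1
s2 (pos 2,3,6,7,10,11,14,15): 0⊕0⊕1⊕0⊕0⊕1⊕0⊕0 = 0
s4 (pos 4,5,6,7,12,13,14,15): 1⊕1⊕1⊕0⊕0⊕1⊕0⊕0 = 0
s8 (pos 8,9,10,11,12,13,14,15): 0⊕1⊕0⊕1⊕0⊕1⊕0⊕0 = 1
Syndrome s8…s1 = 1001 → error at position 9.
Flip position 9: 100111001010100 → 100111000010100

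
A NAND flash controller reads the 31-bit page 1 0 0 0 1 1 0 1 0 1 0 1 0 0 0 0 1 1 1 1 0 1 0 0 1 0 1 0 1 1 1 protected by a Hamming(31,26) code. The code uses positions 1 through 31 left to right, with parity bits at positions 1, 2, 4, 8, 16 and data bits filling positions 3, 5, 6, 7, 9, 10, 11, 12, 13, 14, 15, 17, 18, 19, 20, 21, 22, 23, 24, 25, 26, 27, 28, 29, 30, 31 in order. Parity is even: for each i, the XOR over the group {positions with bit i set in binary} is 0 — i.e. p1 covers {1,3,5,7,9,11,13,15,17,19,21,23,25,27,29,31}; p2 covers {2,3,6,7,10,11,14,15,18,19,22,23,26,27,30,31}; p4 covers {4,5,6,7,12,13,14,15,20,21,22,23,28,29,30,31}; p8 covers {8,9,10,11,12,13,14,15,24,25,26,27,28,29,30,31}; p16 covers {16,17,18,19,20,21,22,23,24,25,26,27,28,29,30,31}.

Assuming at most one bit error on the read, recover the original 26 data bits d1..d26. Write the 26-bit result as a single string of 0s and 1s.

s1 (pos 1,3,5,7,9,11,13,15,17,19,21,23,25,27,29,31): 1⊕0⊕1⊕0⊕0⊕0⊕0⊕0⊕1⊕1⊕0⊕0⊕1⊕1⊕1⊕1 = 0
s2 (pos 2,3,6,7,10,11,14,15,18,19,22,23,26,27,30,31): 0⊕0⊕1⊕0⊕1⊕0⊕0⊕0⊕1⊕1⊕1⊕0⊕0⊕1⊕1⊕1 = 0
s4 (pos 4,5,6,7,12,13,14,15,20,21,22,23,28,29,30,31): 0⊕1⊕1⊕0⊕1⊕0⊕0⊕0⊕1⊕0⊕1⊕0⊕0⊕1⊕1⊕1 = 0
s8 (pos 8,9,10,11,12,13,14,15,24,25,26,27,28,29,30,31): 1⊕0⊕1⊕0⊕1⊕0⊕0⊕0⊕0⊕1⊕0⊕1⊕0⊕1⊕1⊕1 = 0
s16 (pos 16,17,18,19,20,21,22,23,24,25,26,27,28,29,30,31): 0⊕1⊕1⊕1⊕1⊕0⊕1⊕0⊕0⊕1⊕0⊕1⊕0⊕1⊕1⊕1 = 0
Syndrome s16…s1 = 00000 → no error.
Read data bits from positions 3,5,6,7,9,10,11,12,13,14,15,17,18,19,20,21,22,23,24,25,26,27,28,29,30,31: 01100101000111101001010111

01100101000111101001010111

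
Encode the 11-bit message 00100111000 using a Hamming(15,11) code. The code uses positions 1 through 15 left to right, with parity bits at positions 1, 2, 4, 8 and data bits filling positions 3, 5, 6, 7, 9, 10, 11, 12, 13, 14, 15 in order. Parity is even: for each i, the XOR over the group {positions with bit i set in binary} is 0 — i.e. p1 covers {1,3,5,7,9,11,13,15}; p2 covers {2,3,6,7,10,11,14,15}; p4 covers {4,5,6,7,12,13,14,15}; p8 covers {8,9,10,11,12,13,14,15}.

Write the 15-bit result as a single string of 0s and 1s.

Place data at non-parity positions: p1 p2 0 p4 0 1 0 p8 0 1 1 1 0 0 0
p1 (pos 1,3,5,7,9,11,13,15): XOR of data positions = 0⊕0⊕0⊕0⊕1⊕0⊕0 = 1
p2 (pos 2,3,6,7,10,11,14,15): XOR of data positions = 0⊕1⊕0⊕1⊕1⊕0⊕0 = 1
p4 (pos 4,5,6,7,12,13,14,15): XOR of data positions = 0⊕1⊕0⊕1⊕0⊕0⊕0 = 0
p8 (pos 8,9,10,11,12,13,14,15): XOR of data positions = 0⊕1⊕1⊕1⊕0⊕0⊕0 = 1
Codeword: 110001010111000

110001010111000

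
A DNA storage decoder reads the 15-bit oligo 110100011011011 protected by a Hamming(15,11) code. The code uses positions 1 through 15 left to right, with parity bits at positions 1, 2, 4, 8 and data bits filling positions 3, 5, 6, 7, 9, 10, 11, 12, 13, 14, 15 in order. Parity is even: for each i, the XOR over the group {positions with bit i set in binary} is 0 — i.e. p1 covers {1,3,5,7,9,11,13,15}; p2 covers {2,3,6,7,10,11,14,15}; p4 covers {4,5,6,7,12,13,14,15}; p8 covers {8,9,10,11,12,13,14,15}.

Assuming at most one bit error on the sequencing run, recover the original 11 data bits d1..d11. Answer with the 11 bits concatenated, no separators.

00001011011

s1 (pos 1,3,5,7,9,11,13,15): 1⊕0⊕0⊕0⊕1⊕1⊕0⊕1 = 0
s2 (pos 2,3,6,7,10,11,14,15): 1⊕0⊕0⊕0⊕0⊕1⊕1⊕1 = 0
s4 (pos 4,5,6,7,12,13,14,15): 1⊕0⊕0⊕0⊕1⊕0⊕1⊕1 = 0
s8 (pos 8,9,10,11,12,13,14,15): 1⊕1⊕0⊕1⊕1⊕0⊕1⊕1 = 0
Syndrome s8…s1 = 0000 → no error.
Read data bits from positions 3,5,6,7,9,10,11,12,13,14,15: 00001011011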